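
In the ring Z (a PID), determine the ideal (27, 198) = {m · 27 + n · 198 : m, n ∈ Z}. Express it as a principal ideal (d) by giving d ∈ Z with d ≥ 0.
(27, 198) = (9); d = 9

In the PID Z, (a, b) is generated by gcd(a, b). Compute gcd(198, 27) with the extended Euclidean algorithm, tracking rows (r, s, t) with s·198 + t·27 = r:
  row A: (198, 1, 0)   [1·198 + 0·27 = 198]
  row B: (27, 0, 1)   [0·198 + 1·27 = 27]
  198 = 7·27 + 9   → row C = row A − 7·row B = (9, 1, −7)   [check: 1·198 − 7·27 = 9]
  27 = 3·9 + 0   → remainder 0, stop. gcd = 9 (last nonzero row C).
So gcd(27, 198) = 9, with Bézout identity 1·198 − 7·27 = 9. Containment (⊇): the Bézout identity exhibits 9 as an element of (27, 198), giving (9) ⊆ (27, 198). Containment (⊆): since 9 | 27 and 9 | 198 (27 = 9·3, 198 = 9·22), every Z-linear combination of 27 and 198 is divisible by 9, so (27, 198) ⊆ (9). Therefore (27, 198) = (9), d = 9.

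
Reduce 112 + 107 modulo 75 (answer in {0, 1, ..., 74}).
Reduce the summands first: 112 ≡ 37, 107 ≡ 32 (mod 75), so 112 + 107 ≡ 37 + 32 (mod 75). 37 + 32 = 69; 69 = 0·75 + 69, so (112 + 107) mod 75 = 69.

Final answer: 69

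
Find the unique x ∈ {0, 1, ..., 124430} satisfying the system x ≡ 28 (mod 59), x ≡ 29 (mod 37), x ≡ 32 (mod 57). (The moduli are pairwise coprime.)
x ≡ 67406 (mod 124431); the representative in [0, 124431) is 67406

The moduli 59, 37, 57 are pairwise coprime, so by the CRT there is a unique solution mod 59·37·57 = 124431.
Solve by successive substitution. Start with x ≡ 28 (mod 59).
  Combine with x ≡ 29 (mod 37): write x = 28 + 59·t and require 28 + 59·t ≡ 29 (mod 37), i.e. 59·t ≡ 29 − 28 ≡ 1 (mod 37). Since 59^(−1) ≡ 32 (mod 37) (59 ≡ 22 (mod 37)), t ≡ 32·1 ≡ 32 (mod 37). So x ≡ 28 + 59·32 = 1916 (mod 2183).
  Combine with x ≡ 32 (mod 57): write x = 1916 + 2183·t and require 1916 + 2183·t ≡ 32 (mod 57), i.e. 2183·t ≡ 32 − 1916 ≡ 54 (mod 57). Since 2183^(−1) ≡ 47 (mod 57) (2183 ≡ 17 (mod 57)), t ≡ 47·54 ≡ 30 (mod 57). So x ≡ 1916 + 2183·30 = 67406 (mod 124431).
Unique solution in [0, 124431): x = 67406.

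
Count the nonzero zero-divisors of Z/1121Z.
Z/1121Z has 76 nonzero zero-divisors

In Z/1121Z each nonzero element is either a unit (gcd with 1121 is 1) or a zero-divisor (gcd > 1). The number of units is φ(1121): factorise 1121 = 19 · 59, so φ(1121) = (19 − 1) · (59 − 1) = 18 · 58 = 1044. The nonzero elements number 1121 − 1 = 1120. Hence the nonzero zero-divisors number 1120 − 1044 = 76.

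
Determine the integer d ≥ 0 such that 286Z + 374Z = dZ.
(286, 374) = (22); d = 22

In the PID Z, (a, b) is generated by gcd(a, b). Compute gcd(374, 286) with the extended Euclidean algorithm, tracking rows (r, s, t) with s·374 + t·286 = r:
  row A: (374, 1, 0)   [1·374 + 0·286 = 374]
  row B: (286, 0, 1)   [0·374 + 1·286 = 286]
  374 = 1·286 + 88   → row C = row A − 1·row B = (88, 1, −1)   [check: 1·374 − 1·286 = 88]
  286 = 3·88 + 22   → row D = row B − 3·row C = (22, −3, 4)   [check: −3·374 + 4·286 = 22]
  88 = 4·22 + 0   → remainder 0, stop. gcd = 22 (last nonzero row D).
So gcd(286, 374) = 22, with Bézout identity −3·374 + 4·286 = 22. Containment (⊇): the Bézout identity exhibits 22 as an element of (286, 374), giving (22) ⊆ (286, 374). Containment (⊆): since 22 | 286 and 22 | 374 (286 = 22·13, 374 = 22·17), every Z-linear combination of 286 and 374 is divisible by 22, so (286, 374) ⊆ (22). Therefore (286, 374) = (22), d = 22.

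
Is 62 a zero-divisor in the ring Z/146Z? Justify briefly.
gcd(62, 146) = 2 > 1, so 62 is not a unit in Z/146Z. In Z/nZ every nonzero non-unit is a zero-divisor: explicitly, take b = 146/gcd = 73 ≠ 0 (mod 146); then 62·73 = 4526 = 31·146, i.e. 62·73 ≡ 0 (mod 146). So 62 is a zero-divisor.

Final answer: YES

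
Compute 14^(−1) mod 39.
Apply the extended Euclidean algorithm to (39, 14), tracking rows (r, s, t) with s·39 + t·14 = r. Each division r_prev = q·r_cur + r_new produces the new row as (previous row) − q·(current row):
  row A: (39, 1, 0)   [1·39 + 0·14 = 39]
  row B: (14, 0, 1)   [0·39 + 1·14 = 14]
  39 = 2·14 + 11   → row C = row A − 2·row B = (11, 1, −2)   [check: 1·39 − 2·14 = 11]
  14 = 1·11 + 3   → row D = row B − 1·row C = (3, −1, 3)   [check: −1·39 + 3·14 = 3]
  11 = 3·3 + 2   → row E = row C − 3·row D = (2, 4, −11)   [check: 4·39 − 11·14 = 2]
  3 = 1·2 + 1   → row F = row D − 1·row E = (1, −5, 14)   [check: −5·39 + 14·14 = 1]
  2 = 2·1 + 0   → remainder 0, stop. gcd = 1 (last nonzero row F).
The gcd is 1, so 14 is invertible mod 39. The last nonzero row gives −5·39 + 14·14 = 1, so t = 14. So 14^(−1) ≡ 14 (mod 39). Verify: 14 · 14 = 196 ≡ 1 (mod 39). ✓

Final answer: 14^(−1) ≡ 14 (mod 39)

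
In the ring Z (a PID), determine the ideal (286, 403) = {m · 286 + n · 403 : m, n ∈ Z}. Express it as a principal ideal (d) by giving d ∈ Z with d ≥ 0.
(286, 403) = (13); d = 13

In the PID Z, (a, b) is generated by gcd(a, b). Compute gcd(403, 286) with the extended Euclidean algorithm, tracking rows (r, s, t) with s·403 + t·286 = r:
  row A: (403, 1, 0)   [1·403 + 0·286 = 403]
  row B: (286, 0, 1)   [0·403 + 1·286 = 286]
  403 = 1·286 + 117   → row C = row A − 1·row B = (117, 1, −1)   [check: 1·403 − 1·286 = 117]
  286 = 2·117 + 52   → row D = row B − 2·row C = (52, −2, 3)   [check: −2·403 + 3·286 = 52]
  117 = 2·52 + 13   → row E = row C − 2·row D = (13, 5, −7)   [check: 5·403 − 7·286 = 13]
  52 = 4·13 + 0   → remainder 0, stop. gcd = 13 (last nonzero row E).
So gcd(286, 403) = 13, with Bézout identity 5·403 − 7·286 = 13. Containment (⊇): the Bézout identity exhibits 13 as an element of (286, 403), giving (13) ⊆ (286, 403). Containment (⊆): since 13 | 286 and 13 | 403 (286 = 13·22, 403 = 13·31), every Z-linear combination of 286 and 403 is divisible by 13, so (286, 403) ⊆ (13). Therefore (286, 403) = (13), d = 13.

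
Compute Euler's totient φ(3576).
φ(3576) = 1184

φ is multiplicative, with φ(p^e) = p^e − p^(e−1). Factorise 3576 = 2^3 · 3 · 149. Then
  φ(3576) = (2^3 − 2^2) · (3 − 1) · (149 − 1) = 4 · 2 · 148 = 1184.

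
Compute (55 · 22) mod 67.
Both factors are already reduced mod 67. 55 · 22 = 1210. Dividing by 67: 1210 = 18·67 + 4. So (55 · 22) mod 67 = 4.

Final answer: 4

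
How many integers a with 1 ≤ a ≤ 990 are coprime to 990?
240

The number of a ∈ {1, ..., 990} with gcd(a, 990) = 1 is by definition Euler's totient φ(990). φ is multiplicative, with φ(p^e) = p^e − p^(e−1). Factorise 990 = 2 · 3^2 · 5 · 11. Then
  φ(990) = (2 − 1) · (3^2 − 3^1) · (5 − 1) · (11 − 1) = 1 · 6 · 4 · 10 = 240.
So there are 240 such integers.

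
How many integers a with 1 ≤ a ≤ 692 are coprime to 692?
344

The number of a ∈ {1, ..., 692} with gcd(a, 692) = 1 is by definition Euler's totient φ(692). φ is multiplicative, with φ(p^e) = p^e − p^(e−1). Factorise 692 = 2^2 · 173. Then
  φ(692) = (2^2 − 2^1) · (173 − 1) = 2 · 172 = 344.
So there are 344 such integers.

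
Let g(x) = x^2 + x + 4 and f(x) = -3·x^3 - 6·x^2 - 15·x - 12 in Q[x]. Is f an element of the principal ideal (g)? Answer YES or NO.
YES

In Q[x] the ideal (g) consists of all multiples of g, so f ∈ (g) iff g | f, i.e. iff the remainder of f on division by g is 0. Divide f by g (g is monic, so eliminate the leading term of the running remainder at each step):
  leading term -3·x^3: subtract (-3·x)·g(x) = -3·x^3 - 3·x^2 - 12·x, leaving -3·x^2 - 3·x - 12
  leading term -3·x^2: subtract (-3)·g(x) = -3·x^2 - 3·x - 12, leaving 0
The remainder is 0, so f(x) = g(x) · h(x) with h(x) = -3·x - 3. Hence g | f, i.e. f ∈ (g).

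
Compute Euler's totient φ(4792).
φ(4792) = 2392

φ is multiplicative, with φ(p^e) = p^e − p^(e−1). Factorise 4792 = 2^3 · 599. Then
  φ(4792) = (2^3 − 2^2) · (599 − 1) = 4 · 598 = 2392.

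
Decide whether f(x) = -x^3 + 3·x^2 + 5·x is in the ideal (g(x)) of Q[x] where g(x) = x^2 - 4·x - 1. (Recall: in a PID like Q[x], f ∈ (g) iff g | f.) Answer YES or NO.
In Q[x] the ideal (g) consists of all multiples of g, so f ∈ (g) iff g | f, i.e. iff the remainder of f on division by g is 0. Divide f by g (g is monic, so eliminate the leading term of the running remainder at each step):
  leading term -x^3: subtract (-x)·g(x) = -x^3 + 4·x^2 + x, leaving -x^2 + 4·x
  leading term -x^2: subtract (-1)·g(x) = -x^2 + 4·x + 1, leaving -1
The remainder r(x) = -1 ≠ 0 (and deg r < deg g), so g ∤ f, i.e. f ∉ (g).

Final answer: NO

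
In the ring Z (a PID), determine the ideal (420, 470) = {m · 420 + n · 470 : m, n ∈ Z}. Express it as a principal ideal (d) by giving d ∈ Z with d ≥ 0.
(420, 470) = (10); d = 10

In the PID Z, (a, b) is generated by gcd(a, b). Compute gcd(470, 420) with the extended Euclidean algorithm, tracking rows (r, s, t) with s·470 + t·420 = r:
  row A: (470, 1, 0)   [1·470 + 0·420 = 470]
  row B: (420, 0, 1)   [0·470 + 1·420 = 420]
  470 = 1·420 + 50   → row C = row A − 1·row B = (50, 1, −1)   [check: 1·470 − 1·420 = 50]
  420 = 8·50 + 20   → row D = row B − 8·row C = (20, −8, 9)   [check: −8·470 + 9·420 = 20]
  50 = 2·20 + 10   → row E = row C − 2·row D = (10, 17, −19)   [check: 17·470 − 19·420 = 10]
  20 = 2·10 + 0   → remainder 0, stop. gcd = 10 (last nonzero row E).
So gcd(420, 470) = 10, with Bézout identity 17·470 − 19·420 = 10. Containment (⊇): the Bézout identity exhibits 10 as an element of (420, 470), giving (10) ⊆ (420, 470). Containment (⊆): since 10 | 420 and 10 | 470 (420 = 10·42, 470 = 10·47), every Z-linear combination of 420 and 470 is divisible by 10, so (420, 470) ⊆ (10). Therefore (420, 470) = (10), d = 10.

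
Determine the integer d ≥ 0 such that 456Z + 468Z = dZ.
(456, 468) = (12); d = 12

In the PID Z, (a, b) is generated by gcd(a, b). Compute gcd(468, 456) with the extended Euclidean algorithm, tracking rows (r, s, t) with s·468 + t·456 = r:
  row A: (468, 1, 0)   [1·468 + 0·456 = 468]
  row B: (456, 0, 1)   [0·468 + 1·456 = 456]
  468 = 1·456 + 12   → row C = row A − 1·row B = (12, 1, −1)   [check: 1·468 − 1·456 = 12]
  456 = 38·12 + 0   → remainder 0, stop. gcd = 12 (last nonzero row C).
So gcd(456, 468) = 12, with Bézout identity 1·468 − 1·456 = 12. Containment (⊇): the Bézout identity exhibits 12 as an element of (456, 468), giving (12) ⊆ (456, 468). Containment (⊆): since 12 | 456 and 12 | 468 (456 = 12·38, 468 = 12·39), every Z-linear combination of 456 and 468 is divisible by 12, so (456, 468) ⊆ (12). Therefore (456, 468) = (12), d = 12.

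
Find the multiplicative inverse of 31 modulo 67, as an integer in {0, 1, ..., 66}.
Apply the extended Euclidean algorithm to (67, 31), tracking rows (r, s, t) with s·67 + t·31 = r. Each division r_prev = q·r_cur + r_new produces the new row as (previous row) − q·(current row):
  row A: (67, 1, 0)   [1·67 + 0·31 = 67]
  row B: (31, 0, 1)   [0·67 + 1·31 = 31]
  67 = 2·31 + 5   → row C = row A − 2·row B = (5, 1, −2)   [check: 1·67 − 2·31 = 5]
  31 = 6·5 + 1   → row D = row B − 6·row C = (1, −6, 13)   [check: −6·67 + 13·31 = 1]
  5 = 5·1 + 0   → remainder 0, stop. gcd = 1 (last nonzero row D).
The gcd is 1, so 31 is invertible mod 67. The last nonzero row gives −6·67 + 13·31 = 1, so t = 13. So 31^(−1) ≡ 13 (mod 67). Verify: 31 · 13 = 403 ≡ 1 (mod 67). ✓

Final answer: 31^(−1) ≡ 13 (mod 67)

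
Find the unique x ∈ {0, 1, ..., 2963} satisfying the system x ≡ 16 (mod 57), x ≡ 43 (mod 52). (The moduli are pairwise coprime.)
x ≡ 2695 (mod 2964); the representative in [0, 2964) is 2695

The moduli 57, 52 are pairwise coprime, so by the CRT there is a unique solution mod 57·52 = 2964.
Solve by successive substitution. Start with x ≡ 16 (mod 57).
  Combine with x ≡ 43 (mod 52): write x = 16 + 57·t and require 16 + 57·t ≡ 43 (mod 52), i.e. 57·t ≡ 43 − 16 ≡ 27 (mod 52). Since 57^(−1) ≡ 21 (mod 52) (57 ≡ 5 (mod 52)), t ≡ 21·27 ≡ 47 (mod 52). So x ≡ 16 + 57·47 = 2695 (mod 2964).
Unique solution in [0, 2964): x = 2695.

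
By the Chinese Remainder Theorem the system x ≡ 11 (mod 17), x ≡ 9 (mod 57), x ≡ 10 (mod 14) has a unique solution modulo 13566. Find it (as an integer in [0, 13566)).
The moduli 17, 57, 14 are pairwise coprime, so by the CRT there is a unique solution mod 17·57·14 = 13566.
Solve by successive substitution. Start with x ≡ 11 (mod 17).
  Combine with x ≡ 9 (mod 57): write x = 11 + 17·t and require 11 + 17·t ≡ 9 (mod 57), i.e. 17·t ≡ 9 − 11 ≡ 55 (mod 57). Since 17^(−1) ≡ 47 (mod 57), t ≡ 47·55 ≡ 20 (mod 57). So x ≡ 11 + 17·20 = 351 (mod 969).
  Combine with x ≡ 10 (mod 14): write x = 351 + 969·t and require 351 + 969·t ≡ 10 (mod 14), i.e. 969·t ≡ 10 − 351 ≡ 9 (mod 14). Since 969^(−1) ≡ 5 (mod 14) (969 ≡ 3 (mod 14)), t ≡ 5·9 ≡ 3 (mod 14). So x ≡ 351 + 969·3 = 3258 (mod 13566).
Unique solution in [0, 13566): x = 3258.

Final answer: x ≡ 3258 (mod 13566); the representative in [0, 13566) is 3258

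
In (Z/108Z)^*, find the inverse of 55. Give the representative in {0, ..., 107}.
55^(−1) ≡ 55 (mod 108)

Apply the extended Euclidean algorithm to (108, 55), tracking rows (r, s, t) with s·108 + t·55 = r. Each division r_prev = q·r_cur + r_new produces the new row as (previous row) − q·(current row):
  row A: (108, 1, 0)   [1·108 + 0·55 = 108]
  row B: (55, 0, 1)   [0·108 + 1·55 = 55]
  108 = 1·55 + 53   → row C = row A − 1·row B = (53, 1, −1)   [check: 1·108 − 1·55 = 53]
  55 = 1·53 + 2   → row D = row B − 1·row C = (2, −1, 2)   [check: −1·108 + 2·55 = 2]
  53 = 26·2 + 1   → row E = row C − 26·row D = (1, 27, −53)   [check: 27·108 − 53·55 = 1]
  2 = 2·1 + 0   → remainder 0, stop. gcd = 1 (last nonzero row E).
The gcd is 1, so 55 is invertible mod 108. The last nonzero row gives 27·108 − 53·55 = 1, so t = −53. So 55^(−1) ≡ −53 ≡ 55 (mod 108). Verify: 55 · 55 = 3025 ≡ 1 (mod 108). ✓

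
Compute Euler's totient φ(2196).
φ is multiplicative, with φ(p^e) = p^e − p^(e−1). Factorise 2196 = 2^2 · 3^2 · 61. Then
  φ(2196) = (2^2 − 2^1) · (3^2 − 3^1) · (61 − 1) = 2 · 6 · 60 = 720.

Final answer: φ(2196) = 720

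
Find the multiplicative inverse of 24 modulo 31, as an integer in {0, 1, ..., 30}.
Apply the extended Euclidean algorithm to (31, 24), tracking rows (r, s, t) with s·31 + t·24 = r. Each division r_prev = q·r_cur + r_new produces the new row as (previous row) − q·(current row):
  row A: (31, 1, 0)   [1·31 + 0·24 = 31]
  row B: (24, 0, 1)   [0·31 + 1·24 = 24]
  31 = 1·24 + 7   → row C = row A − 1·row B = (7, 1, −1)   [check: 1·31 − 1·24 = 7]
  24 = 3·7 + 3   → row D = row B − 3·row C = (3, −3, 4)   [check: −3·31 + 4·24 = 3]
  7 = 2·3 + 1   → row E = row C − 2·row D = (1, 7, −9)   [check: 7·31 − 9·24 = 1]
  3 = 3·1 + 0   → remainder 0, stop. gcd = 1 (last nonzero row E).
The gcd is 1, so 24 is invertible mod 31. The last nonzero row gives 7·31 − 9·24 = 1, so t = −9. So 24^(−1) ≡ −9 ≡ 22 (mod 31). Verify: 24 · 22 = 528 ≡ 1 (mod 31). ✓

Final answer: 24^(−1) ≡ 22 (mod 31)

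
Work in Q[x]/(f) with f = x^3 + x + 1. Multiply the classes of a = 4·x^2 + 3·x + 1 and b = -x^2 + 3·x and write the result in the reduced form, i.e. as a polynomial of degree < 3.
First multiply in Q[x] without reducing: a · b = -4·x^4 + 9·x^3 + 8·x^2 + 3·x. Now divide by f(x) = x^3 + x + 1, eliminating the leading term at each step:
  leading term -4·x^4: subtract (-4·x)·f(x) = -4·x^4 - 4·x^2 - 4·x, leaving 9·x^3 + 12·x^2 + 7·x
  leading term 9·x^3: subtract (9)·f(x) = 9·x^3 + 9·x + 9, leaving 12·x^2 - 2·x - 9
The degree is now < 3, so this is the remainder. Hence a · b ≡ 12·x^2 - 2·x - 9 in Q[x]/(f).

Final answer: a · b ≡ 12·x^2 - 2·x - 9 (mod f(x))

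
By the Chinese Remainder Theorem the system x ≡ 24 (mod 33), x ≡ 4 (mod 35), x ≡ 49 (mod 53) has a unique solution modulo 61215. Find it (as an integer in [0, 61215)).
x ≡ 54639 (mod 61215); the representative in [0, 61215) is 54639

The moduli 33, 35, 53 are pairwise coprime, so by the CRT there is a unique solution mod 33·35·53 = 61215.
Solve by successive substitution. Start with x ≡ 24 (mod 33).
  Combine with x ≡ 4 (mod 35): write x = 24 + 33·t and require 24 + 33·t ≡ 4 (mod 35), i.e. 33·t ≡ 4 − 24 ≡ 15 (mod 35). Since 33^(−1) ≡ 17 (mod 35), t ≡ 17·15 ≡ 10 (mod 35). So x ≡ 24 + 33·10 = 354 (mod 1155).
  Combine with x ≡ 49 (mod 53): write x = 354 + 1155·t and require 354 + 1155·t ≡ 49 (mod 53), i.e. 1155·t ≡ 49 − 354 ≡ 13 (mod 53). Since 1155^(−1) ≡ 24 (mod 53) (1155 ≡ 42 (mod 53)), t ≡ 24·13 ≡ 47 (mod 53). So x ≡ 354 + 1155·47 = 54639 (mod 61215).
Unique solution in [0, 61215): x = 54639.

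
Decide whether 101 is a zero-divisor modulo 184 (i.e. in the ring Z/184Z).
NO

gcd(101, 184) = 1, so 101 is a unit in Z/184Z (it has a multiplicative inverse). A unit cannot be a zero-divisor: if 101·b ≡ 0 then multiplying both sides by 101^(−1) gives b ≡ 0. So 101 is not a zero-divisor.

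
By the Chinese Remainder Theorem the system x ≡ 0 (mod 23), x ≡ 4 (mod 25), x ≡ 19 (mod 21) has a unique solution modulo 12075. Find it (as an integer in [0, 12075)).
x ≡ 9154 (mod 12075); the representative in [0, 12075) is 9154

The moduli 23, 25, 21 are pairwise coprime, so by the CRT there is a unique solution mod 23·25·21 = 12075.
Solve by successive substitution. Start with x ≡ 0 (mod 23).
  Combine with x ≡ 4 (mod 25): write x = 23·t and require 23·t ≡ 4 (mod 25). Since 23^(−1) ≡ 12 (mod 25), t ≡ 12·4 ≡ 23 (mod 25). So x ≡ 23·23 = 529 (mod 575).
  Combine with x ≡ 19 (mod 21): write x = 529 + 575·t and require 529 + 575·t ≡ 19 (mod 21), i.e. 575·t ≡ 19 − 529 ≡ 15 (mod 21). Since 575^(−1) ≡ 8 (mod 21) (575 ≡ 8 (mod 21)), t ≡ 8·15 ≡ 15 (mod 21). So x ≡ 529 + 575·15 = 9154 (mod 12075).
Unique solution in [0, 12075): x = 9154.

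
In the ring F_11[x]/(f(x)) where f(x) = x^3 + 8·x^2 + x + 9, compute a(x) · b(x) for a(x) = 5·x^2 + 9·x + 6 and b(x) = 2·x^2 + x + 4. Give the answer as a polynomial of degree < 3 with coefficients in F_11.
a · b ≡ 3·x^2 + 9·x + 9 (mod f(x))

Multiply as integer polynomials: a · b = 10·x^4 + 23·x^3 + 41·x^2 + 42·x + 24. Reducing coefficients mod 11: a · b ≡ 10·x^4 + x^3 + 8·x^2 + 9·x + 2. Now divide by f(x) = x^3 + 8·x^2 + x + 9 in F_11[x], eliminating the leading term at each step:
  leading term 10·x^4: subtract (10·x)·f(x) = 10·x^4 + 3·x^3 + 10·x^2 + 2·x, leaving 9·x^3 + 9·x^2 + 7·x + 2 (coefficients mod 11)
  leading term 9·x^3: subtract (9)·f(x) = 9·x^3 + 6·x^2 + 9·x + 4, leaving 3·x^2 + 9·x + 9 (coefficients mod 11)
The degree is now < 3, so this is the remainder. Hence a · b ≡ 3·x^2 + 9·x + 9 in F_11[x]/(f).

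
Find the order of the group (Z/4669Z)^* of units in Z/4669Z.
(Z/4669Z)^* consists of the classes a with gcd(a, 4669) = 1, so its order is φ(4669). φ is multiplicative, with φ(p^e) = p^e − p^(e−1). Factorise 4669 = 7 · 23 · 29. Then
  φ(4669) = (7 − 1) · (23 − 1) · (29 − 1) = 6 · 22 · 28 = 3696.
Thus |(Z/4669Z)^*| = 3696.

Final answer: |(Z/4669Z)^*| = 3696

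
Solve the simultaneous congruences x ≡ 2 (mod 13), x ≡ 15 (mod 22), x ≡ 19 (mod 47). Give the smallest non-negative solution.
x ≡ 301 (mod 13442); the representative in [0, 13442) is 301

The moduli 13, 22, 47 are pairwise coprime, so by the CRT there is a unique solution mod 13·22·47 = 13442.
Solve by successive substitution. Start with x ≡ 2 (mod 13).
  Combine with x ≡ 15 (mod 22): write x = 2 + 13·t and require 2 + 13·t ≡ 15 (mod 22), i.e. 13·t ≡ 15 − 2 ≡ 13 (mod 22). Since 13^(−1) ≡ 17 (mod 22), t ≡ 17·13 ≡ 1 (mod 22). So x ≡ 2 + 13·1 = 15 (mod 286).
  Combine with x ≡ 19 (mod 47): write x = 15 + 286·t and require 15 + 286·t ≡ 19 (mod 47), i.e. 286·t ≡ 19 − 15 ≡ 4 (mod 47). Since 286^(−1) ≡ 12 (mod 47) (286 ≡ 4 (mod 47)), t ≡ 12·4 ≡ 1 (mod 47). So x ≡ 15 + 286·1 = 301 (mod 13442).
Unique solution in [0, 13442): x = 301.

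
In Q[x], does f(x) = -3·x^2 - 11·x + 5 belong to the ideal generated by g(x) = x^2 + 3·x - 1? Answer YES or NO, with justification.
In Q[x] the ideal (g) consists of all multiples of g, so f ∈ (g) iff g | f, i.e. iff the remainder of f on division by g is 0. Divide f by g (g is monic, so eliminate the leading term of the running remainder at each step):
  leading term -3·x^2: subtract (-3)·g(x) = -3·x^2 - 9·x + 3, leaving 2 - 2·x
The remainder r(x) = 2 - 2·x ≠ 0 (and deg r < deg g), so g ∤ f, i.e. f ∉ (g).

Final answer: NO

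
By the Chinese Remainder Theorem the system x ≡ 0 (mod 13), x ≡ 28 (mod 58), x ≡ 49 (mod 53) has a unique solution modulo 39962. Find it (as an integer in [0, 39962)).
x ≡ 23634 (mod 39962); the representative in [0, 39962) is 23634

The moduli 13, 58, 53 are pairwise coprime, so by the CRT there is a unique solution mod 13·58·53 = 39962.
Solve by successive substitution. Start with x ≡ 0 (mod 13).
  Combine with x ≡ 28 (mod 58): write x = 13·t and require 13·t ≡ 28 (mod 58). Since 13^(−1) ≡ 9 (mod 58), t ≡ 9·28 ≡ 20 (mod 58). So x ≡ 13·20 = 260 (mod 754).
  Combine with x ≡ 49 (mod 53): write x = 260 + 754·t and require 260 + 754·t ≡ 49 (mod 53), i.e. 754·t ≡ 49 − 260 ≡ 1 (mod 53). Since 754^(−1) ≡ 31 (mod 53) (754 ≡ 12 (mod 53)), t ≡ 31·1 ≡ 31 (mod 53). So x ≡ 260 + 754·31 = 23634 (mod 39962).
Unique solution in [0, 39962): x = 23634.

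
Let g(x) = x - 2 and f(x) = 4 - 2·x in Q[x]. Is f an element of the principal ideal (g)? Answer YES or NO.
In Q[x] the ideal (g) consists of all multiples of g, so f ∈ (g) iff g | f, i.e. iff the remainder of f on division by g is 0. Divide f by g (g is monic, so eliminate the leading term of the running remainder at each step):
  leading term -2·x: subtract (-2)·g(x) = 4 - 2·x, leaving 0
The remainder is 0, so f(x) = g(x) · h(x) with h(x) = -2. Hence g | f, i.e. f ∈ (g).

Final answer: YES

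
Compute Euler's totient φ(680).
φ(680) = 256

φ is multiplicative, with φ(p^e) = p^e − p^(e−1). Factorise 680 = 2^3 · 5 · 17. Then
  φ(680) = (2^3 − 2^2) · (5 − 1) · (17 − 1) = 4 · 4 · 16 = 256.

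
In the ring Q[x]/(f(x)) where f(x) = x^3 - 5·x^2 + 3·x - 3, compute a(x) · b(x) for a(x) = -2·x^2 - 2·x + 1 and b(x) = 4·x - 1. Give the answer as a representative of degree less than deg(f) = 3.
a · b ≡ -46·x^2 + 30·x - 25 (mod f(x))

First multiply in Q[x] without reducing: a · b = -8·x^3 - 6·x^2 + 6·x - 1. Now divide by f(x) = x^3 - 5·x^2 + 3·x - 3, eliminating the leading term at each step:
  leading term -8·x^3: subtract (-8)·f(x) = -8·x^3 + 40·x^2 - 24·x + 24, leaving -46·x^2 + 30·x - 25
The degree is now < 3, so this is the remainder. Hence a · b ≡ -46·x^2 + 30·x - 25 in Q[x]/(f).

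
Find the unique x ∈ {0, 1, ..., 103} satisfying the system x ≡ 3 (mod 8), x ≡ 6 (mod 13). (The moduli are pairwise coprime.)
The moduli 8, 13 are pairwise coprime, so by the CRT there is a unique solution mod 8·13 = 104.
Solve by successive substitution. Start with x ≡ 3 (mod 8).
  Combine with x ≡ 6 (mod 13): write x = 3 + 8·t and require 3 + 8·t ≡ 6 (mod 13), i.e. 8·t ≡ 6 − 3 ≡ 3 (mod 13). Since 8^(−1) ≡ 5 (mod 13), t ≡ 5·3 ≡ 2 (mod 13). So x ≡ 3 + 8·2 = 19 (mod 104).
Unique solution in [0, 104): x = 19.

Final answer: x ≡ 19 (mod 104); the representative in [0, 104) is 19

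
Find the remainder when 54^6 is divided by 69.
36

Use repeated squaring. Binary(6) = 110. Walk through the bits of the exponent 6 left-to-right: at each bit after the leading one, square the running value, then multiply by 54 if the bit is 1 (always reducing mod 69):
  bit 1 = 1 (leading): start with 54.
  bit 2 = 1: square 54^2 = 2916 ≡ 18; bit is 1, so multiply 18·54 = 972 ≡ 6 (mod 69).
  bit 3 = 0: square 6^2 = 36 (mod 69).
Final value: 54^6 ≡ 36 (mod 69).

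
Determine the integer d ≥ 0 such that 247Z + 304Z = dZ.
(247, 304) = (19); d = 19

In the PID Z, (a, b) is generated by gcd(a, b). Compute gcd(304, 247) with the extended Euclidean algorithm, tracking rows (r, s, t) with s·304 + t·247 = r:
  row A: (304, 1, 0)   [1·304 + 0·247 = 304]
  row B: (247, 0, 1)   [0·304 + 1·247 = 247]
  304 = 1·247 + 57   → row C = row A − 1·row B = (57, 1, −1)   [check: 1·304 − 1·247 = 57]
  247 = 4·57 + 19   → row D = row B − 4·row C = (19, −4, 5)   [check: −4·304 + 5·247 = 19]
  57 = 3·19 + 0   → remainder 0, stop. gcd = 19 (last nonzero row D).
So gcd(247, 304) = 19, with Bézout identity −4·304 + 5·247 = 19. Containment (⊇): the Bézout identity exhibits 19 as an element of (247, 304), giving (19) ⊆ (247, 304). Containment (⊆): since 19 | 247 and 19 | 304 (247 = 19·13, 304 = 19·16), every Z-linear combination of 247 and 304 is divisible by 19, so (247, 304) ⊆ (19). Therefore (247, 304) = (19), d = 19.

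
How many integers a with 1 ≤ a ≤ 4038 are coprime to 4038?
1344

The number of a ∈ {1, ..., 4038} with gcd(a, 4038) = 1 is by definition Euler's totient φ(4038). φ is multiplicative, with φ(p^e) = p^e − p^(e−1). Factorise 4038 = 2 · 3 · 673. Then
  φ(4038) = (2 − 1) · (3 − 1) · (673 − 1) = 1 · 2 · 672 = 1344.
So there are 1344 such integers.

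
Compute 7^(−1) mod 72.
Apply the extended Euclidean algorithm to (72, 7), tracking rows (r, s, t) with s·72 + t·7 = r. Each division r_prev = q·r_cur + r_new produces the new row as (previous row) − q·(current row):
  row A: (72, 1, 0)   [1·72 + 0·7 = 72]
  row B: (7, 0, 1)   [0·72 + 1·7 = 7]
  72 = 10·7 + 2   → row C = row A − 10·row B = (2, 1, −10)   [check: 1·72 − 10·7 = 2]
  7 = 3·2 + 1   → row D = row B − 3·row C = (1, −3, 31)   [check: −3·72 + 31·7 = 1]
  2 = 2·1 + 0   → remainder 0, stop. gcd = 1 (last nonzero row D).
The gcd is 1, so 7 is invertible mod 72. The last nonzero row gives −3·72 + 31·7 = 1, so t = 31. So 7^(−1) ≡ 31 (mod 72). Verify: 7 · 31 = 217 ≡ 1 (mod 72). ✓

Final answer: 7^(−1) ≡ 31 (mod 72)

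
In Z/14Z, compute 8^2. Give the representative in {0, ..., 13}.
Use repeated squaring. Binary(2) = 10. Walk through the bits of the exponent 2 left-to-right: at each bit after the leading one, square the running value, then multiply by 8 if the bit is 1 (always reducing mod 14):
  bit 1 = 1 (leading): start with 8.
  bit 2 = 0: square 8^2 = 64 ≡ 8 (mod 14).
Final value: 8^2 ≡ 8 (mod 14).

Final answer: 8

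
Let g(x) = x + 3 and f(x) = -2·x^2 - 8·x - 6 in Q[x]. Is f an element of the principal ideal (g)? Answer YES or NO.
YES

In Q[x] the ideal (g) consists of all multiples of g, so f ∈ (g) iff g | f, i.e. iff the remainder of f on division by g is 0. Divide f by g (g is monic, so eliminate the leading term of the running remainder at each step):
  leading term -2·x^2: subtract (-2·x)·g(x) = -2·x^2 - 6·x, leaving -2·x - 6
  leading term -2·x: subtract (-2)·g(x) = -2·x - 6, leaving 0
The remainder is 0, so f(x) = g(x) · h(x) with h(x) = -2·x - 2. Hence g | f, i.e. f ∈ (g).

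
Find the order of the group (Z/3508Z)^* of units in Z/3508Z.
|(Z/3508Z)^*| = 1752

(Z/3508Z)^* consists of the classes a with gcd(a, 3508) = 1, so its order is φ(3508). φ is multiplicative, with φ(p^e) = p^e − p^(e−1). Factorise 3508 = 2^2 · 877. Then
  φ(3508) = (2^2 − 2^1) · (877 − 1) = 2 · 876 = 1752.
Thus |(Z/3508Z)^*| = 1752.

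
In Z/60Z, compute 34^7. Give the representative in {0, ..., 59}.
4

Use repeated squaring. Binary(7) = 111. Walk through the bits of the exponent 7 left-to-right: at each bit after the leading one, square the running value, then multiply by 34 if the bit is 1 (always reducing mod 60):
  bit 1 = 1 (leading): start with 34.
  bit 2 = 1: square 34^2 = 1156 ≡ 16; bit is 1, so multiply 16·34 = 544 ≡ 4 (mod 60).
  bit 3 = 1: square 4^2 = 16; bit is 1, so multiply 16·34 = 544 ≡ 4 (mod 60).
Final value: 34^7 ≡ 4 (mod 60).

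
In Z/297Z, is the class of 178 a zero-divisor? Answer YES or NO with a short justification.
gcd(178, 297) = 1, so 178 is a unit in Z/297Z (it has a multiplicative inverse). A unit cannot be a zero-divisor: if 178·b ≡ 0 then multiplying both sides by 178^(−1) gives b ≡ 0. So 178 is not a zero-divisor.

Final answer: NO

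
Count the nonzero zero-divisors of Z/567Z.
In Z/567Z each nonzero element is either a unit (gcd with 567 is 1) or a zero-divisor (gcd > 1). The number of units is φ(567): factorise 567 = 3^4 · 7, so φ(567) = (3^4 − 3^3) · (7 − 1) = 54 · 6 = 324. The nonzero elements number 567 − 1 = 566. Hence the nonzero zero-divisors number 566 − 324 = 242.

Final answer: Z/567Z has 242 nonzero zero-divisors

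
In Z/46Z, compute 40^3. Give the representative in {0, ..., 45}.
Use repeated squaring. Binary(3) = 11. Walk through the bits of the exponent 3 left-to-right: at each bit after the leading one, square the running value, then multiply by 40 if the bit is 1 (always reducing mod 46):
  bit 1 = 1 (leading): start with 40.
  bit 2 = 1: square 40^2 = 1600 ≡ 36; bit is 1, so multiply 36·40 = 1440 ≡ 14 (mod 46).
Final value: 40^3 ≡ 14 (mod 46).

Final answer: 14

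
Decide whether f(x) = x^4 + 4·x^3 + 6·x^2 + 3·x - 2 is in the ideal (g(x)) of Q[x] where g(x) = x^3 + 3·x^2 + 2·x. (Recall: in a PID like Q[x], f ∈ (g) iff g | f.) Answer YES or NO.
NO

In Q[x] the ideal (g) consists of all multiples of g, so f ∈ (g) iff g | f, i.e. iff the remainder of f on division by g is 0. Divide f by g (g is monic, so eliminate the leading term of the running remainder at each step):
  leading term x^4: subtract (x)·g(x) = x^4 + 3·x^3 + 2·x^2, leaving x^3 + 4·x^2 + 3·x - 2
  leading term x^3: subtract (1)·g(x) = x^3 + 3·x^2 + 2·x, leaving x^2 + x - 2
The remainder r(x) = x^2 + x - 2 ≠ 0 (and deg r < deg g), so g ∤ f, i.e. f ∉ (g).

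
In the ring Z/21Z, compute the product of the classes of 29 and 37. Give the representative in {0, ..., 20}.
2

Reduce the factors first: 29 ≡ 8, 37 ≡ 16 (mod 21), so 29 · 37 ≡ 8 · 16 (mod 21). 8 · 16 = 128. Dividing by 21: 128 = 6·21 + 2. So (29 · 37) mod 21 = 2.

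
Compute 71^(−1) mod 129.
Apply the extended Euclidean algorithm to (129, 71), tracking rows (r, s, t) with s·129 + t·71 = r. Each division r_prev = q·r_cur + r_new produces the new row as (previous row) − q·(current row):
  row A: (129, 1, 0)   [1·129 + 0·71 = 129]
  row B: (71, 0, 1)   [0·129 + 1·71 = 71]
  129 = 1·71 + 58   → row C = row A − 1·row B = (58, 1, −1)   [check: 1·129 − 1·71 = 58]
  71 = 1·58 + 13   → row D = row B − 1·row C = (13, −1, 2)   [check: −1·129 + 2·71 = 13]
  58 = 4·13 + 6   → row E = row C − 4·row D = (6, 5, −9)   [check: 5·129 − 9·71 = 6]
  13 = 2·6 + 1   → row F = row D − 2·row E = (1, −11, 20)   [check: −11·129 + 20·71 = 1]
  6 = 6·1 + 0   → remainder 0, stop. gcd = 1 (last nonzero row F).
The gcd is 1, so 71 is invertible mod 129. The last nonzero row gives −11·129 + 20·71 = 1, so t = 20. So 71^(−1) ≡ 20 (mod 129). Verify: 71 · 20 = 1420 ≡ 1 (mod 129). ✓

Final answer: 71^(−1) ≡ 20 (mod 129)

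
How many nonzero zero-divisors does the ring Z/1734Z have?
Z/1734Z has 1189 nonzero zero-divisors

In Z/1734Z each nonzero element is either a unit (gcd with 1734 is 1) or a zero-divisor (gcd > 1). The number of units is φ(1734): factorise 1734 = 2 · 3 · 17^2, so φ(1734) = (2 − 1) · (3 − 1) · (17^2 − 17^1) = 1 · 2 · 272 = 544. The nonzero elements number 1734 − 1 = 1733. Hence the nonzero zero-divisors number 1733 − 544 = 1189.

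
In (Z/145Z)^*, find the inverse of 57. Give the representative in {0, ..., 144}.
Apply the extended Euclidean algorithm to (145, 57), tracking rows (r, s, t) with s·145 + t·57 = r. Each division r_prev = q·r_cur + r_new produces the new row as (previous row) − q·(current row):
  row A: (145, 1, 0)   [1·145 + 0·57 = 145]
  row B: (57, 0, 1)   [0·145 + 1·57 = 57]
  145 = 2·57 + 31   → row C = row A − 2·row B = (31, 1, −2)   [check: 1·145 − 2·57 = 31]
  57 = 1·31 + 26   → row D = row B − 1·row C = (26, −1, 3)   [check: −1·145 + 3·57 = 26]
  31 = 1·26 + 5   → row E = row C − 1·row D = (5, 2, −5)   [check: 2·145 − 5·57 = 5]
  26 = 5·5 + 1   → row F = row D − 5·row E = (1, −11, 28)   [check: −11·145 + 28·57 = 1]
  5 = 5·1 + 0   → remainder 0, stop. gcd = 1 (last nonzero row F).
The gcd is 1, so 57 is invertible mod 145. The last nonzero row gives −11·145 + 28·57 = 1, so t = 28. So 57^(−1) ≡ 28 (mod 145). Verify: 57 · 28 = 1596 ≡ 1 (mod 145). ✓

Final answer: 57^(−1) ≡ 28 (mod 145)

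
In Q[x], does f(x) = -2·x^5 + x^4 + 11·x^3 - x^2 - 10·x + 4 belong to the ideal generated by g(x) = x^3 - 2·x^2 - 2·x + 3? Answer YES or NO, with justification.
NO

In Q[x] the ideal (g) consists of all multiples of g, so f ∈ (g) iff g | f, i.e. iff the remainder of f on division by g is 0. Divide f by g (g is monic, so eliminate the leading term of the running remainder at each step):
  leading term -2·x^5: subtract (-2·x^2)·g(x) = -2·x^5 + 4·x^4 + 4·x^3 - 6·x^2, leaving -3·x^4 + 7·x^3 + 5·x^2 - 10·x + 4
  leading term -3·x^4: subtract (-3·x)·g(x) = -3·x^4 + 6·x^3 + 6·x^2 - 9·x, leaving x^3 - x^2 - x + 4
  leading term x^3: subtract (1)·g(x) = x^3 - 2·x^2 - 2·x + 3, leaving x^2 + x + 1
The remainder r(x) = x^2 + x + 1 ≠ 0 (and deg r < deg g), so g ∤ f, i.e. f ∉ (g).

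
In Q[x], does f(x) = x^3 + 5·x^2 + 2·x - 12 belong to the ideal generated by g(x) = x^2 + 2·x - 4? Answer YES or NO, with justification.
YES

In Q[x] the ideal (g) consists of all multiples of g, so f ∈ (g) iff g | f, i.e. iff the remainder of f on division by g is 0. Divide f by g (g is monic, so eliminate the leading term of the running remainder at each step):
  leading term x^3: subtract (x)·g(x) = x^3 + 2·x^2 - 4·x, leaving 3·x^2 + 6·x - 12
  leading term 3·x^2: subtract (3)·g(x) = 3·x^2 + 6·x - 12, leaving 0
The remainder is 0, so f(x) = g(x) · h(x) with h(x) = x + 3. Hence g | f, i.e. f ∈ (g).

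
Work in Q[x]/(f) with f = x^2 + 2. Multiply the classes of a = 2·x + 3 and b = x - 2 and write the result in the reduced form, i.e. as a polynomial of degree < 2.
First multiply in Q[x] without reducing: a · b = 2·x^2 - x - 6. Now divide by f(x) = x^2 + 2, eliminating the leading term at each step:
  leading term 2·x^2: subtract (2)·f(x) = 2·x^2 + 4, leaving -x - 10
The degree is now < 2, so this is the remainder. Hence a · b ≡ -x - 10 in Q[x]/(f).

Final answer: a · b ≡ -x - 10 (mod f(x))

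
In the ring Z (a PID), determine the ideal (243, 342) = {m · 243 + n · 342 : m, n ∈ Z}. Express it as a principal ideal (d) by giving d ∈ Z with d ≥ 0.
In the PID Z, (a, b) is generated by gcd(a, b). Compute gcd(342, 243) with the extended Euclidean algorithm, tracking rows (r, s, t) with s·342 + t·243 = r:
  row A: (342, 1, 0)   [1·342 + 0·243 = 342]
  row B: (243, 0, 1)   [0·342 + 1·243 = 243]
  342 = 1·243 + 99   → row C = row A − 1·row B = (99, 1, −1)   [check: 1·342 − 1·243 = 99]
  243 = 2·99 + 45   → row D = row B − 2·row C = (45, −2, 3)   [check: −2·342 + 3·243 = 45]
  99 = 2·45 + 9   → row E = row C − 2·row D = (9, 5, −7)   [check: 5·342 − 7·243 = 9]
  45 = 5·9 + 0   → remainder 0, stop. gcd = 9 (last nonzero row E).
So gcd(243, 342) = 9, with Bézout identity 5·342 − 7·243 = 9. Containment (⊇): the Bézout identity exhibits 9 as an element of (243, 342), giving (9) ⊆ (243, 342). Containment (⊆): since 9 | 243 and 9 | 342 (243 = 9·27, 342 = 9·38), every Z-linear combination of 243 and 342 is divisible by 9, so (243, 342) ⊆ (9). Therefore (243, 342) = (9), d = 9.

Final answer: (243, 342) = (9); d = 9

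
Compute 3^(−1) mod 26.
Apply the extended Euclidean algorithm to (26, 3), tracking rows (r, s, t) with s·26 + t·3 = r. Each division r_prev = q·r_cur + r_new produces the new row as (previous row) − q·(current row):
  row A: (26, 1, 0)   [1·26 + 0·3 = 26]
  row B: (3, 0, 1)   [0·26 + 1·3 = 3]
  26 = 8·3 + 2   → row C = row A − 8·row B = (2, 1, −8)   [check: 1·26 − 8·3 = 2]
  3 = 1·2 + 1   → row D = row B − 1·row C = (1, −1, 9)   [check: −1·26 + 9·3 = 1]
  2 = 2·1 + 0   → remainder 0, stop. gcd = 1 (last nonzero row D).
The gcd is 1, so 3 is invertible mod 26. The last nonzero row gives −1·26 + 9·3 = 1, so t = 9. So 3^(−1) ≡ 9 (mod 26). Verify: 3 · 9 = 27 ≡ 1 (mod 26). ✓

Final answer: 3^(−1) ≡ 9 (mod 26)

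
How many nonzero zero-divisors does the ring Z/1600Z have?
In Z/1600Z each nonzero element is either a unit (gcd with 1600 is 1) or a zero-divisor (gcd > 1). The number of units is φ(1600): factorise 1600 = 2^6 · 5^2, so φ(1600) = (2^6 − 2^5) · (5^2 − 5^1) = 32 · 20 = 640. The nonzero elements number 1600 − 1 = 1599. Hence the nonzero zero-divisors number 1599 − 640 = 959.

Final answer: Z/1600Z has 959 nonzero zero-divisors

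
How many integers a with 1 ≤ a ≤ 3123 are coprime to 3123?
The number of a ∈ {1, ..., 3123} with gcd(a, 3123) = 1 is by definition Euler's totient φ(3123). φ is multiplicative, with φ(p^e) = p^e − p^(e−1). Factorise 3123 = 3^2 · 347. Then
  φ(3123) = (3^2 − 3^1) · (347 − 1) = 6 · 346 = 2076.
So there are 2076 such integers.

Final answer: 2076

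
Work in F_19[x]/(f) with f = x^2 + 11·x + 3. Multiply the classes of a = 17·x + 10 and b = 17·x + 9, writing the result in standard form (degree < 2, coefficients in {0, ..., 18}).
Multiply as integer polynomials: a · b = 289·x^2 + 323·x + 90. Reducing coefficients mod 19: a · b ≡ 4·x^2 + 14. Now divide by f(x) = x^2 + 11·x + 3 in F_19[x], eliminating the leading term at each step:
  leading term 4·x^2: subtract (4)·f(x) = 4·x^2 + 6·x + 12, leaving 13·x + 2 (coefficients mod 19)
The degree is now < 2, so this is the remainder. Hence a · b ≡ 13·x + 2 in F_19[x]/(f).

Final answer: a · b ≡ 13·x + 2 (mod f(x))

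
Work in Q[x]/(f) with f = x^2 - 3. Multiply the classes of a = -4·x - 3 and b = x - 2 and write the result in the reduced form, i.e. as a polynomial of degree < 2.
a · b ≡ 5·x - 6 (mod f(x))

First multiply in Q[x] without reducing: a · b = -4·x^2 + 5·x + 6. Now divide by f(x) = x^2 - 3, eliminating the leading term at each step:
  leading term -4·x^2: subtract (-4)·f(x) = 12 - 4·x^2, leaving 5·x - 6
The degree is now < 2, so this is the remainder. Hence a · b ≡ 5·x - 6 in Q[x]/(f).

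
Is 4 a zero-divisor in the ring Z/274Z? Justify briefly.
YES

gcd(4, 274) = 2 > 1, so 4 is not a unit in Z/274Z. In Z/nZ every nonzero non-unit is a zero-divisor: explicitly, take b = 274/gcd = 137 ≠ 0 (mod 274); then 4·137 = 548 = 2·274, i.e. 4·137 ≡ 0 (mod 274). So 4 is a zero-divisor.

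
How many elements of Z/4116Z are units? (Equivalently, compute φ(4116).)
Z/4116Z has φ(4116) = 1176 units

An element a ∈ Z/4116Z is a unit iff gcd(a, 4116) = 1, so the number of units is φ(4116). φ is multiplicative, with φ(p^e) = p^e − p^(e−1). Factorise 4116 = 2^2 · 3 · 7^3. Then
  φ(4116) = (2^2 − 2^1) · (3 − 1) · (7^3 − 7^2) = 2 · 2 · 294 = 1176.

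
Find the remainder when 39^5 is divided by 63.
Use repeated squaring. Binary(5) = 101. Walk through the bits of the exponent 5 left-to-right: at each bit after the leading one, square the running value, then multiply by 39 if the bit is 1 (always reducing mod 63):
  bit 1 = 1 (leading): start with 39.
  bit 2 = 0: square 39^2 = 1521 ≡ 9 (mod 63).
  bit 3 = 1: square 9^2 = 81 ≡ 18; bit is 1, so multiply 18·39 = 702 ≡ 9 (mod 63).
Final value: 39^5 ≡ 9 (mod 63).

Final answer: 9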